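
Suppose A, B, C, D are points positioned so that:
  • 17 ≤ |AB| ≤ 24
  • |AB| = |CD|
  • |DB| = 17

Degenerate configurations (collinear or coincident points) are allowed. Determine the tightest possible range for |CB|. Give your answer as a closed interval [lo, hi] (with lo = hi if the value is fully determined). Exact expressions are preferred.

|AB| ∈ [17, 24]
|BD| ∈ {17}
|CD| ∈ [17, 24]
|AD| ∈ [0, 41]
|BC| ∈ [0, 41]
|AC| ∈ [0, 65]

|CB| ∈ [0, 41]  (≈ [0.0000, 41.0000])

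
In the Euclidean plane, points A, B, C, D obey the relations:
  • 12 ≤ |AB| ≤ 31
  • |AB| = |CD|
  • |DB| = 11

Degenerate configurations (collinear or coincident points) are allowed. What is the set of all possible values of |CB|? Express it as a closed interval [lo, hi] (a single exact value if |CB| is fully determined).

|CB| ∈ [1, 42]  (≈ [1.0000, 42.0000])

|AB| ∈ [12, 31]
|BD| ∈ {11}
|CD| ∈ [12, 31]
|AD| ∈ [1, 42]
|BC| ∈ [1, 42]
|AC| ∈ [0, 73]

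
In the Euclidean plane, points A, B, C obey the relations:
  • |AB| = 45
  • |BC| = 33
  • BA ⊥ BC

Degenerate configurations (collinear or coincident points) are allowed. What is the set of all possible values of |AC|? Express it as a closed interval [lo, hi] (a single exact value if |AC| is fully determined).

|AC| = 3·√(346)  (≈ 55.8032)

|AB| ∈ {45}
|BC| ∈ {33}
|AC| ∈ {3·√(346)}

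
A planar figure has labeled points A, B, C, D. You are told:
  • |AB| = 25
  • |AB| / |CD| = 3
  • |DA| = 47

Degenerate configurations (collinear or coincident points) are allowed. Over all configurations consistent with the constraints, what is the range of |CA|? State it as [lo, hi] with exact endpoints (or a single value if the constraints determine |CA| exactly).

|CA| ∈ [116/3, 166/3]  (≈ [38.6667, 55.3333])

|AB| ∈ {25}
|AD| ∈ {47}
|CD| ∈ {25/3}
|BD| ∈ [22, 72]
|AC| ∈ [116/3, 166/3]
|BC| ∈ [41/3, 241/3]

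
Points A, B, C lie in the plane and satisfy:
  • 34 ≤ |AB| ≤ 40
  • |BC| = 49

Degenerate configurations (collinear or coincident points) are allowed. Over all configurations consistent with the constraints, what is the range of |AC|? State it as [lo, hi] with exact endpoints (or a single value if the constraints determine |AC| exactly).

|AB| ∈ [34, 40]
|BC| ∈ {49}
|AC| ∈ [9, 89]

|AC| ∈ [9, 89]  (≈ [9.0000, 89.0000])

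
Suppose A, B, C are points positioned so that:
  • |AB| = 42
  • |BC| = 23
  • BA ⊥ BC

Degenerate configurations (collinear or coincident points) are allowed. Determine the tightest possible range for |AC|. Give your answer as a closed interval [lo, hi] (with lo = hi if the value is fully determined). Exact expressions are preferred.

|AB| ∈ {42}
|BC| ∈ {23}
|AC| ∈ {√(2293)}

|AC| = √(2293)  (≈ 47.8853)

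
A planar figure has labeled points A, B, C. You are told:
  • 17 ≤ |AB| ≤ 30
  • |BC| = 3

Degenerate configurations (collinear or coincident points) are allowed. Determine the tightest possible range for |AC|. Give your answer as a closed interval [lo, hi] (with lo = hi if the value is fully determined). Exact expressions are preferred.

|AC| ∈ [14, 33]  (≈ [14.0000, 33.0000])

|AB| ∈ [17, 30]
|BC| ∈ {3}
|AC| ∈ [14, 33]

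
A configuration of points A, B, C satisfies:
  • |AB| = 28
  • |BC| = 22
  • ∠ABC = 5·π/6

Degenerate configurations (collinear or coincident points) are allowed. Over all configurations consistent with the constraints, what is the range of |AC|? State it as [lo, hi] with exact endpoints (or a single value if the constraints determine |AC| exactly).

|AC| = 2·√(154·√(3) + 317)  (≈ 48.3213)

|AB| ∈ {28}
|BC| ∈ {22}
|AC| ∈ {2·√(154·√(3) + 317)}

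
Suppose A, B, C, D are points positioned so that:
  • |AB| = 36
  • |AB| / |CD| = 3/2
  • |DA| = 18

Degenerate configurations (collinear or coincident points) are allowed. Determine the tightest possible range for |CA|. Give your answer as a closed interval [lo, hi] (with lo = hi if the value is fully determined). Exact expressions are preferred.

|CA| ∈ [6, 42]  (≈ [6.0000, 42.0000])

|AB| ∈ {36}
|AD| ∈ {18}
|CD| ∈ {24}
|BD| ∈ [18, 54]
|AC| ∈ [6, 42]
|BC| ∈ [0, 78]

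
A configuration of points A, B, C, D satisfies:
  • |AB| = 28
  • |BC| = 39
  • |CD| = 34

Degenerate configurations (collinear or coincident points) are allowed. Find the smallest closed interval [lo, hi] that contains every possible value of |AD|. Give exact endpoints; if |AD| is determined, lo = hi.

|AB| ∈ {28}
|BC| ∈ {39}
|CD| ∈ {34}
|AC| ∈ [11, 67]
|BD| ∈ [5, 73]
|AD| ∈ [0, 101]

|AD| ∈ [0, 101]  (≈ [0.0000, 101.0000])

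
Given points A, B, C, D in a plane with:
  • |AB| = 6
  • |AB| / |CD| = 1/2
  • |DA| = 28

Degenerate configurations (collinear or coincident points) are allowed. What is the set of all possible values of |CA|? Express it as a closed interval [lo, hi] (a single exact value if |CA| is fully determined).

|AB| ∈ {6}
|AD| ∈ {28}
|CD| ∈ {12}
|BD| ∈ [22, 34]
|AC| ∈ [16, 40]
|BC| ∈ [10, 46]

|CA| ∈ [16, 40]  (≈ [16.0000, 40.0000])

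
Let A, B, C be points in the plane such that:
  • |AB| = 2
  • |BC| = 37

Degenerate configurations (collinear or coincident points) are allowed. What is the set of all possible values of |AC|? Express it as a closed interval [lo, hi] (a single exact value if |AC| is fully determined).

|AB| ∈ {2}
|BC| ∈ {37}
|AC| ∈ [35, 39]

|AC| ∈ [35, 39]  (≈ [35.0000, 39.0000])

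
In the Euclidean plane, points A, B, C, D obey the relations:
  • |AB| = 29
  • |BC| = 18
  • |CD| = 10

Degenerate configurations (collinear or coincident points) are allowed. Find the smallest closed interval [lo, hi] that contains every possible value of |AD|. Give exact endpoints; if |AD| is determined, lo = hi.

|AB| ∈ {29}
|BC| ∈ {18}
|CD| ∈ {10}
|AC| ∈ [11, 47]
|BD| ∈ [8, 28]
|AD| ∈ [1, 57]

|AD| ∈ [1, 57]  (≈ [1.0000, 57.0000])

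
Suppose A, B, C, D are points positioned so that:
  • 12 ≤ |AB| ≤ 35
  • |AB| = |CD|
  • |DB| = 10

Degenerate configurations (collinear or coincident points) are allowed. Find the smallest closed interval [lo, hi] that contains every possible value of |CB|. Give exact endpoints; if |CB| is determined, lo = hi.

|CB| ∈ [2, 45]  (≈ [2.0000, 45.0000])

|AB| ∈ [12, 35]
|BD| ∈ {10}
|CD| ∈ [12, 35]
|AD| ∈ [2, 45]
|BC| ∈ [2, 45]
|AC| ∈ [0, 80]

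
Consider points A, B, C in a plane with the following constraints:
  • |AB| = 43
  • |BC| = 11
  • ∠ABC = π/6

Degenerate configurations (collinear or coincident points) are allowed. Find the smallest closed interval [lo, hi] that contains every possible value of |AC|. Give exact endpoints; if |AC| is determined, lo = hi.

|AB| ∈ {43}
|BC| ∈ {11}
|AC| ∈ {√(1970 - 473·√(3))}

|AC| = √(1970 - 473·√(3))  (≈ 33.9226)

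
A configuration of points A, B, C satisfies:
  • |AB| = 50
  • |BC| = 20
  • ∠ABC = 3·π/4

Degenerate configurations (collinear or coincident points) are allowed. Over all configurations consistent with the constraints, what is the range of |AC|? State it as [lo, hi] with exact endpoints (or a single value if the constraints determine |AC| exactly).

|AC| = 10·√(10·√(2) + 29)  (≈ 65.6827)

|AB| ∈ {50}
|BC| ∈ {20}
|AC| ∈ {10·√(10·√(2) + 29)}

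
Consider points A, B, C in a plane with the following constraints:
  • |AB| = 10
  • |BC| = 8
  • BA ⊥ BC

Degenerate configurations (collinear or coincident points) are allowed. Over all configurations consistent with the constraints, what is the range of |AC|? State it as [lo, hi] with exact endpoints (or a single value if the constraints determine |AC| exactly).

|AC| = 2·√(41)  (≈ 12.8062)

|AB| ∈ {10}
|BC| ∈ {8}
|AC| ∈ {2·√(41)}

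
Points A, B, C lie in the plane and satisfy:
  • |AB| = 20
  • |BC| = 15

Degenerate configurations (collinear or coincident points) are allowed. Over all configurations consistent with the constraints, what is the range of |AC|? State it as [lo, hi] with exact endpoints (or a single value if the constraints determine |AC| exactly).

|AC| ∈ [5, 35]  (≈ [5.0000, 35.0000])

|AB| ∈ {20}
|BC| ∈ {15}
|AC| ∈ [5, 35]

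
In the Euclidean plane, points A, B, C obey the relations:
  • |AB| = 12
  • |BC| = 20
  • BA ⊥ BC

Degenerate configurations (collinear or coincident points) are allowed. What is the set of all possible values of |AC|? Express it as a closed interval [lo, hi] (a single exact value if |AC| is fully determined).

|AB| ∈ {12}
|BC| ∈ {20}
|AC| ∈ {4·√(34)}

|AC| = 4·√(34)  (≈ 23.3238)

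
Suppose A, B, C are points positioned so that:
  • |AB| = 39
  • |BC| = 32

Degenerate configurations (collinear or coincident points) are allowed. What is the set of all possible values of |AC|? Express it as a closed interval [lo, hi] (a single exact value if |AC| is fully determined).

|AC| ∈ [7, 71]  (≈ [7.0000, 71.0000])

|AB| ∈ {39}
|BC| ∈ {32}
|AC| ∈ [7, 71]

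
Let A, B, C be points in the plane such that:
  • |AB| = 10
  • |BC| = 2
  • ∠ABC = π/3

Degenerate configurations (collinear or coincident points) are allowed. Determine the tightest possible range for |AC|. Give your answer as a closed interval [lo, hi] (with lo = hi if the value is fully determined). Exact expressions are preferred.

|AC| = 2·√(21)  (≈ 9.1652)

|AB| ∈ {10}
|BC| ∈ {2}
|AC| ∈ {2·√(21)}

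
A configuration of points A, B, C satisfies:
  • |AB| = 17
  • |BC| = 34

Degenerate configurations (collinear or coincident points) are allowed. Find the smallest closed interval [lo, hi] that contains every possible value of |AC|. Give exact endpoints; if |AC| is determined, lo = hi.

|AC| ∈ [17, 51]  (≈ [17.0000, 51.0000])

|AB| ∈ {17}
|BC| ∈ {34}
|AC| ∈ [17, 51]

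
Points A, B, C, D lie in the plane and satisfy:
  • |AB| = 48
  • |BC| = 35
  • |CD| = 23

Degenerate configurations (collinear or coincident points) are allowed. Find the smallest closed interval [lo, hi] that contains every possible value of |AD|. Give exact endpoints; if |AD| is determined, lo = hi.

|AD| ∈ [0, 106]  (≈ [0.0000, 106.0000])

|AB| ∈ {48}
|BC| ∈ {35}
|CD| ∈ {23}
|AC| ∈ [13, 83]
|BD| ∈ [12, 58]
|AD| ∈ [0, 106]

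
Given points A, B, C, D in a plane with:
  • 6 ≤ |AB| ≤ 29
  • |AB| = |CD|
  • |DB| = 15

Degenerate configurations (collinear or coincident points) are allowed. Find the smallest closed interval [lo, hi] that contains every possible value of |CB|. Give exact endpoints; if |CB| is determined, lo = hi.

|CB| ∈ [0, 44]  (≈ [0.0000, 44.0000])

|AB| ∈ [6, 29]
|BD| ∈ {15}
|CD| ∈ [6, 29]
|AD| ∈ [0, 44]
|BC| ∈ [0, 44]
|AC| ∈ [0, 73]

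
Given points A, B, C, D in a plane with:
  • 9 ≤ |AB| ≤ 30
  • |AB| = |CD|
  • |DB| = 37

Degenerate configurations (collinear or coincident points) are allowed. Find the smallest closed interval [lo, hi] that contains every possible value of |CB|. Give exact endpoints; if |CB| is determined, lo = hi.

|AB| ∈ [9, 30]
|BD| ∈ {37}
|CD| ∈ [9, 30]
|AD| ∈ [7, 67]
|BC| ∈ [7, 67]
|AC| ∈ [0, 97]

|CB| ∈ [7, 67]  (≈ [7.0000, 67.0000])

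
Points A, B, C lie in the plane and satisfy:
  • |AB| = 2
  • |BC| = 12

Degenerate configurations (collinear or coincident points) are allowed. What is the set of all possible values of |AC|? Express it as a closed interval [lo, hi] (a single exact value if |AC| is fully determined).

|AB| ∈ {2}
|BC| ∈ {12}
|AC| ∈ [10, 14]

|AC| ∈ [10, 14]  (≈ [10.0000, 14.0000])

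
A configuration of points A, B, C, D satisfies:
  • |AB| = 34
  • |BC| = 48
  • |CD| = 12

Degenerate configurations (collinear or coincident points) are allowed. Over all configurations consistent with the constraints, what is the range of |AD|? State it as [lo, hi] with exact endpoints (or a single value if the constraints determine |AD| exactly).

|AD| ∈ [2, 94]  (≈ [2.0000, 94.0000])

|AB| ∈ {34}
|BC| ∈ {48}
|CD| ∈ {12}
|AC| ∈ [14, 82]
|BD| ∈ [36, 60]
|AD| ∈ [2, 94]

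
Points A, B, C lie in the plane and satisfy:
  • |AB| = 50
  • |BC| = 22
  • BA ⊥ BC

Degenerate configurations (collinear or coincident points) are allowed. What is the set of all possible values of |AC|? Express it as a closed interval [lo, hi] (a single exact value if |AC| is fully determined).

|AC| = 2·√(746)  (≈ 54.6260)

|AB| ∈ {50}
|BC| ∈ {22}
|AC| ∈ {2·√(746)}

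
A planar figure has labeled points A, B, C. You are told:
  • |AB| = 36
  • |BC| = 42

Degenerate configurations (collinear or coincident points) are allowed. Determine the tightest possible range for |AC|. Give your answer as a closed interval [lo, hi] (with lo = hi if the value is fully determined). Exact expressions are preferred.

|AC| ∈ [6, 78]  (≈ [6.0000, 78.0000])

|AB| ∈ {36}
|BC| ∈ {42}
|AC| ∈ [6, 78]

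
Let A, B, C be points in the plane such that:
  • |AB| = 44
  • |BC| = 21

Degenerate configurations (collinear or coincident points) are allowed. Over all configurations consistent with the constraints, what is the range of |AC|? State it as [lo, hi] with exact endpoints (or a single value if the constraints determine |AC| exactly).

|AB| ∈ {44}
|BC| ∈ {21}
|AC| ∈ [23, 65]

|AC| ∈ [23, 65]  (≈ [23.0000, 65.0000])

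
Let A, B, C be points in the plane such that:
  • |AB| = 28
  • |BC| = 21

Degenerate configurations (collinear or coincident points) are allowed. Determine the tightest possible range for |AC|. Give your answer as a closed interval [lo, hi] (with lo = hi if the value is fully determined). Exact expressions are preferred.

|AC| ∈ [7, 49]  (≈ [7.0000, 49.0000])

|AB| ∈ {28}
|BC| ∈ {21}
|AC| ∈ [7, 49]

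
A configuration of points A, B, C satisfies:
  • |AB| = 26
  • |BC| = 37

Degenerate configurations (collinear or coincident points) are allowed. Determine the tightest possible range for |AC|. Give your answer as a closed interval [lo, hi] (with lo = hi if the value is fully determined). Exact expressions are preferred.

|AC| ∈ [11, 63]  (≈ [11.0000, 63.0000])

|AB| ∈ {26}
|BC| ∈ {37}
|AC| ∈ [11, 63]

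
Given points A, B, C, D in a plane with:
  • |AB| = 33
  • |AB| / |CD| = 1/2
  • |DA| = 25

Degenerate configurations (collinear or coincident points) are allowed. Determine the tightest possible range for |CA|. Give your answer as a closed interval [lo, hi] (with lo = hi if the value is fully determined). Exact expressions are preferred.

|CA| ∈ [41, 91]  (≈ [41.0000, 91.0000])

|AB| ∈ {33}
|AD| ∈ {25}
|CD| ∈ {66}
|BD| ∈ [8, 58]
|AC| ∈ [41, 91]
|BC| ∈ [8, 124]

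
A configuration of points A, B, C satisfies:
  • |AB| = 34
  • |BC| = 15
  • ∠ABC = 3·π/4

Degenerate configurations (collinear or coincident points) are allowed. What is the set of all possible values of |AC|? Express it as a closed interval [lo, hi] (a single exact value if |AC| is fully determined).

|AC| = √(510·√(2) + 1381)  (≈ 45.8503)

|AB| ∈ {34}
|BC| ∈ {15}
|AC| ∈ {√(510·√(2) + 1381)}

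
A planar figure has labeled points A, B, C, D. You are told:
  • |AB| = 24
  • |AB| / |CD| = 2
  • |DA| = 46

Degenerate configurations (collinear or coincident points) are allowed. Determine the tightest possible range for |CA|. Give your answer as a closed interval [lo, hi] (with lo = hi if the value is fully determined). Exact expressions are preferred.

|CA| ∈ [34, 58]  (≈ [34.0000, 58.0000])

|AB| ∈ {24}
|AD| ∈ {46}
|CD| ∈ {12}
|BD| ∈ [22, 70]
|AC| ∈ [34, 58]
|BC| ∈ [10, 82]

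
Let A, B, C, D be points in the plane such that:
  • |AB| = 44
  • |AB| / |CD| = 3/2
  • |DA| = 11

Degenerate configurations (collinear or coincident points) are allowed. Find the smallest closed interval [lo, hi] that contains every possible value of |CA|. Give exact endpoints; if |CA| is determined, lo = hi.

|CA| ∈ [55/3, 121/3]  (≈ [18.3333, 40.3333])

|AB| ∈ {44}
|AD| ∈ {11}
|CD| ∈ {88/3}
|BD| ∈ [33, 55]
|AC| ∈ [55/3, 121/3]
|BC| ∈ [11/3, 253/3]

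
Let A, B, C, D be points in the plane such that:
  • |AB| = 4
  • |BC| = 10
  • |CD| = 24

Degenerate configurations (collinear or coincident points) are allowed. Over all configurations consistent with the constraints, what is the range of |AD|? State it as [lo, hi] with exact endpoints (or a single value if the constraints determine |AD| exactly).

|AB| ∈ {4}
|BC| ∈ {10}
|CD| ∈ {24}
|AC| ∈ [6, 14]
|BD| ∈ [14, 34]
|AD| ∈ [10, 38]

|AD| ∈ [10, 38]  (≈ [10.0000, 38.0000])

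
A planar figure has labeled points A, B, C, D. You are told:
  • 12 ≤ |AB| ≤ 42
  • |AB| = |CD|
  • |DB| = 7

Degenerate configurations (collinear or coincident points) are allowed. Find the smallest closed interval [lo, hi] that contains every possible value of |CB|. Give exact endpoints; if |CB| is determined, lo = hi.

|CB| ∈ [5, 49]  (≈ [5.0000, 49.0000])

|AB| ∈ [12, 42]
|BD| ∈ {7}
|CD| ∈ [12, 42]
|AD| ∈ [5, 49]
|BC| ∈ [5, 49]
|AC| ∈ [0, 91]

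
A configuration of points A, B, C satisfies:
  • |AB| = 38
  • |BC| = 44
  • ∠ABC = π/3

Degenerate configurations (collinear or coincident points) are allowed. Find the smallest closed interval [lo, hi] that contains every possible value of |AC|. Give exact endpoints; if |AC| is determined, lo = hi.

|AC| = 2·√(427)  (≈ 41.3280)

|AB| ∈ {38}
|BC| ∈ {44}
|AC| ∈ {2·√(427)}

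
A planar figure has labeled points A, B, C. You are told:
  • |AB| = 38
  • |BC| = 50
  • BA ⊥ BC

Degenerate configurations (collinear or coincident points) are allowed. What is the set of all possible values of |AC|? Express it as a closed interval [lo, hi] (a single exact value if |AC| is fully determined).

|AC| = 2·√(986)  (≈ 62.8013)

|AB| ∈ {38}
|BC| ∈ {50}
|AC| ∈ {2·√(986)}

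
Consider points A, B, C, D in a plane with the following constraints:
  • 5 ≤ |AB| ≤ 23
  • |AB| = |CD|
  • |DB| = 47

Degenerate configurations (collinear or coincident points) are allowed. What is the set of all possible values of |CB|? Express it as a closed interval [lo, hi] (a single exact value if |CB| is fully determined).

|CB| ∈ [24, 70]  (≈ [24.0000, 70.0000])

|AB| ∈ [5, 23]
|BD| ∈ {47}
|CD| ∈ [5, 23]
|AD| ∈ [24, 70]
|BC| ∈ [24, 70]
|AC| ∈ [1, 93]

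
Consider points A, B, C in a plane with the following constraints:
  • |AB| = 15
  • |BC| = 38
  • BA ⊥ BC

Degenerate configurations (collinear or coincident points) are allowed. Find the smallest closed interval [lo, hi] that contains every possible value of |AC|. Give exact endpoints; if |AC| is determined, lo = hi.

|AB| ∈ {15}
|BC| ∈ {38}
|AC| ∈ {√(1669)}

|AC| = √(1669)  (≈ 40.8534)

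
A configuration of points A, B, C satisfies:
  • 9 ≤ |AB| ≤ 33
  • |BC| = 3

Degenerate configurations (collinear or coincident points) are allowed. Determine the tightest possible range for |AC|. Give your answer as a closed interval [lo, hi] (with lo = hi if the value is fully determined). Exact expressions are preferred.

|AC| ∈ [6, 36]  (≈ [6.0000, 36.0000])

|AB| ∈ [9, 33]
|BC| ∈ {3}
|AC| ∈ [6, 36]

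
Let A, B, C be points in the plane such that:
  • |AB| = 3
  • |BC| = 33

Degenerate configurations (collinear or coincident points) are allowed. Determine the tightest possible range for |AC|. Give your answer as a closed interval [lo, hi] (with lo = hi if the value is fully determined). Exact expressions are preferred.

|AB| ∈ {3}
|BC| ∈ {33}
|AC| ∈ [30, 36]

|AC| ∈ [30, 36]  (≈ [30.0000, 36.0000])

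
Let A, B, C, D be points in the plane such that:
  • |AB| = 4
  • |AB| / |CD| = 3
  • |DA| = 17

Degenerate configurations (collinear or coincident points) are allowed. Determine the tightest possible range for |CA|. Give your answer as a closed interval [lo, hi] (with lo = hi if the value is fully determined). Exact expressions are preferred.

|AB| ∈ {4}
|AD| ∈ {17}
|CD| ∈ {4/3}
|BD| ∈ [13, 21]
|AC| ∈ [47/3, 55/3]
|BC| ∈ [35/3, 67/3]

|CA| ∈ [47/3, 55/3]  (≈ [15.6667, 18.3333])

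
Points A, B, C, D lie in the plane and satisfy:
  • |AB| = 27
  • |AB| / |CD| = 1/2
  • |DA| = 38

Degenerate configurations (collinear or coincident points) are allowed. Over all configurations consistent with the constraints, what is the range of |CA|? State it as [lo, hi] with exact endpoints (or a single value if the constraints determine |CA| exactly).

|AB| ∈ {27}
|AD| ∈ {38}
|CD| ∈ {54}
|BD| ∈ [11, 65]
|AC| ∈ [16, 92]
|BC| ∈ [0, 119]

|CA| ∈ [16, 92]  (≈ [16.0000, 92.0000])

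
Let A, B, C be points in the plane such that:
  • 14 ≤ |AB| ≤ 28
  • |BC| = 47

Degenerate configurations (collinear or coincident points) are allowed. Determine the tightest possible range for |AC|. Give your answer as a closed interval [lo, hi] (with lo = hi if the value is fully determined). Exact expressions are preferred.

|AB| ∈ [14, 28]
|BC| ∈ {47}
|AC| ∈ [19, 75]

|AC| ∈ [19, 75]  (≈ [19.0000, 75.0000])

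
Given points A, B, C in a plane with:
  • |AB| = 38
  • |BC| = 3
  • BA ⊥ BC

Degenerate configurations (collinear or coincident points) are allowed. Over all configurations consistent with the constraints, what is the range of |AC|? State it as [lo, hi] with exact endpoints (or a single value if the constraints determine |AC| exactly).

|AB| ∈ {38}
|BC| ∈ {3}
|AC| ∈ {√(1453)}

|AC| = √(1453)  (≈ 38.1182)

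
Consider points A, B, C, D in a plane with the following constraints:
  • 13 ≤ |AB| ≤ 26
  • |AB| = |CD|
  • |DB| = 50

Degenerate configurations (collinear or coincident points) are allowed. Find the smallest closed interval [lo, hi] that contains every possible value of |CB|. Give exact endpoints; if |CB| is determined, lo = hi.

|CB| ∈ [24, 76]  (≈ [24.0000, 76.0000])

|AB| ∈ [13, 26]
|BD| ∈ {50}
|CD| ∈ [13, 26]
|AD| ∈ [24, 76]
|BC| ∈ [24, 76]
|AC| ∈ [0, 102]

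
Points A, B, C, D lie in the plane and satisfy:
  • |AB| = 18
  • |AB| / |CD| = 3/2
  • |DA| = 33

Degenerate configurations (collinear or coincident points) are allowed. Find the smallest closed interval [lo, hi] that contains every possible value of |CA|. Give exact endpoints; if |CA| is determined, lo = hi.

|AB| ∈ {18}
|AD| ∈ {33}
|CD| ∈ {12}
|BD| ∈ [15, 51]
|AC| ∈ [21, 45]
|BC| ∈ [3, 63]

|CA| ∈ [21, 45]  (≈ [21.0000, 45.0000])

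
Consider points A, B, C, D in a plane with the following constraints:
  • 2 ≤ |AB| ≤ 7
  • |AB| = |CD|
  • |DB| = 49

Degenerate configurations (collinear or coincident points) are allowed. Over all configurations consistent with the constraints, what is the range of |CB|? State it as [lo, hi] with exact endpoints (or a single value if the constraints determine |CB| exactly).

|AB| ∈ [2, 7]
|BD| ∈ {49}
|CD| ∈ [2, 7]
|AD| ∈ [42, 56]
|BC| ∈ [42, 56]
|AC| ∈ [35, 63]

|CB| ∈ [42, 56]  (≈ [42.0000, 56.0000])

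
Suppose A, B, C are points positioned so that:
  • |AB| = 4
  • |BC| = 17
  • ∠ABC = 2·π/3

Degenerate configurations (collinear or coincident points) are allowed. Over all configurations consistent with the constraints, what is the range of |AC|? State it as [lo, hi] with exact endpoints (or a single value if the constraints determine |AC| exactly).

|AB| ∈ {4}
|BC| ∈ {17}
|AC| ∈ {√(373)}

|AC| = √(373)  (≈ 19.3132)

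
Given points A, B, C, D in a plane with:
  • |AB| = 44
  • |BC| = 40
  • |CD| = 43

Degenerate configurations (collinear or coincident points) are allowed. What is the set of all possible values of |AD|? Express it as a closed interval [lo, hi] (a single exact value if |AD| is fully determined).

|AB| ∈ {44}
|BC| ∈ {40}
|CD| ∈ {43}
|AC| ∈ [4, 84]
|BD| ∈ [3, 83]
|AD| ∈ [0, 127]

|AD| ∈ [0, 127]  (≈ [0.0000, 127.0000])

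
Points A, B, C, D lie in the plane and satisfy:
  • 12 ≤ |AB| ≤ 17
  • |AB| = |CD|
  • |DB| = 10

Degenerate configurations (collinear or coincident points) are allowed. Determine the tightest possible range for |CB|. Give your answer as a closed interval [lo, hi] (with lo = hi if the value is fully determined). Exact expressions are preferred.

|AB| ∈ [12, 17]
|BD| ∈ {10}
|CD| ∈ [12, 17]
|AD| ∈ [2, 27]
|BC| ∈ [2, 27]
|AC| ∈ [0, 44]

|CB| ∈ [2, 27]  (≈ [2.0000, 27.0000])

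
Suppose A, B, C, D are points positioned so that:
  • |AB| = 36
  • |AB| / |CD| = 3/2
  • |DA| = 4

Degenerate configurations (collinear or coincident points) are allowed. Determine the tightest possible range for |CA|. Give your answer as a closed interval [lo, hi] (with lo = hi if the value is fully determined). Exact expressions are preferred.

|AB| ∈ {36}
|AD| ∈ {4}
|CD| ∈ {24}
|BD| ∈ [32, 40]
|AC| ∈ [20, 28]
|BC| ∈ [8, 64]

|CA| ∈ [20, 28]  (≈ [20.0000, 28.0000])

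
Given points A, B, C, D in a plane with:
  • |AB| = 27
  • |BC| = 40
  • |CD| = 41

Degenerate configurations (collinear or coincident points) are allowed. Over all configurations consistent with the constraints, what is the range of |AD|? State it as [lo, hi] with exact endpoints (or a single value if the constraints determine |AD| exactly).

|AB| ∈ {27}
|BC| ∈ {40}
|CD| ∈ {41}
|AC| ∈ [13, 67]
|BD| ∈ [1, 81]
|AD| ∈ [0, 108]

|AD| ∈ [0, 108]  (≈ [0.0000, 108.0000])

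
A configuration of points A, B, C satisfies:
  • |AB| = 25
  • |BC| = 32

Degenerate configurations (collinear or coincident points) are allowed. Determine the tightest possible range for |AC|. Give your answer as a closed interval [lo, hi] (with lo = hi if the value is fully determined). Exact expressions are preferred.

|AB| ∈ {25}
|BC| ∈ {32}
|AC| ∈ [7, 57]

|AC| ∈ [7, 57]  (≈ [7.0000, 57.0000])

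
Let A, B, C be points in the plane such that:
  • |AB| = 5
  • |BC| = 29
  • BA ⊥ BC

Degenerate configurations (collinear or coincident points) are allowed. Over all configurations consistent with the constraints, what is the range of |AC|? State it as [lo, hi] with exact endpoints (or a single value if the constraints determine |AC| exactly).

|AC| = √(866)  (≈ 29.4279)

|AB| ∈ {5}
|BC| ∈ {29}
|AC| ∈ {√(866)}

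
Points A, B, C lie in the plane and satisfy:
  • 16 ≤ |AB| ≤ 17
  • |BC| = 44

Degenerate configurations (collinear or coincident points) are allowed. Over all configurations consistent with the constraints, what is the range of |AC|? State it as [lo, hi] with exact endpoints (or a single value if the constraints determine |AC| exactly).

|AC| ∈ [27, 61]  (≈ [27.0000, 61.0000])

|AB| ∈ [16, 17]
|BC| ∈ {44}
|AC| ∈ [27, 61]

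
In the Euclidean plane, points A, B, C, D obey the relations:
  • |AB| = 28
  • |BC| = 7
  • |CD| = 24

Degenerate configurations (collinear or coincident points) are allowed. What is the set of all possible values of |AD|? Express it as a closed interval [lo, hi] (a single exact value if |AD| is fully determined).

|AD| ∈ [0, 59]  (≈ [0.0000, 59.0000])

|AB| ∈ {28}
|BC| ∈ {7}
|CD| ∈ {24}
|AC| ∈ [21, 35]
|BD| ∈ [17, 31]
|AD| ∈ [0, 59]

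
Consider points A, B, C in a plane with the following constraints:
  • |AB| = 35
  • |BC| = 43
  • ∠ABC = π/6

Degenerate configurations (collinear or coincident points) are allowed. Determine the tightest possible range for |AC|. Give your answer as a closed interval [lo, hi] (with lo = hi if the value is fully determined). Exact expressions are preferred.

|AB| ∈ {35}
|BC| ∈ {43}
|AC| ∈ {√(3074 - 1505·√(3))}

|AC| = √(3074 - 1505·√(3))  (≈ 21.6163)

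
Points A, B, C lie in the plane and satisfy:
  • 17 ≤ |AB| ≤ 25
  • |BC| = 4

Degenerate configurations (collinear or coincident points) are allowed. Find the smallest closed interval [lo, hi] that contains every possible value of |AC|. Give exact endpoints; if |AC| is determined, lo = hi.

|AC| ∈ [13, 29]  (≈ [13.0000, 29.0000])

|AB| ∈ [17, 25]
|BC| ∈ {4}
|AC| ∈ [13, 29]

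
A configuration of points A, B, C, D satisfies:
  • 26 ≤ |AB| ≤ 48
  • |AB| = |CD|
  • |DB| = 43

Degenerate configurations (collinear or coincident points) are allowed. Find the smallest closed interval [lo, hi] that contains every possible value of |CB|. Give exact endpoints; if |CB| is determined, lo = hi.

|CB| ∈ [0, 91]  (≈ [0.0000, 91.0000])

|AB| ∈ [26, 48]
|BD| ∈ {43}
|CD| ∈ [26, 48]
|AD| ∈ [0, 91]
|BC| ∈ [0, 91]
|AC| ∈ [0, 139]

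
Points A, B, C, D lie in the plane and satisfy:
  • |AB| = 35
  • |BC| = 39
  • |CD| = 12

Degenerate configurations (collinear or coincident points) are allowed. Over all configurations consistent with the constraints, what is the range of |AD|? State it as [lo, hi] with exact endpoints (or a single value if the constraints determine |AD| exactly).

|AD| ∈ [0, 86]  (≈ [0.0000, 86.0000])

|AB| ∈ {35}
|BC| ∈ {39}
|CD| ∈ {12}
|AC| ∈ [4, 74]
|BD| ∈ [27, 51]
|AD| ∈ [0, 86]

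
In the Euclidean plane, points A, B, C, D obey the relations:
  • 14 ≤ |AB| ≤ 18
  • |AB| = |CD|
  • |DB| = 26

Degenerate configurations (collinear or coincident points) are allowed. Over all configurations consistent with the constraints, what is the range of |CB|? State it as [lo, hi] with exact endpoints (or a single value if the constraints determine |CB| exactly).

|AB| ∈ [14, 18]
|BD| ∈ {26}
|CD| ∈ [14, 18]
|AD| ∈ [8, 44]
|BC| ∈ [8, 44]
|AC| ∈ [0, 62]

|CB| ∈ [8, 44]  (≈ [8.0000, 44.0000])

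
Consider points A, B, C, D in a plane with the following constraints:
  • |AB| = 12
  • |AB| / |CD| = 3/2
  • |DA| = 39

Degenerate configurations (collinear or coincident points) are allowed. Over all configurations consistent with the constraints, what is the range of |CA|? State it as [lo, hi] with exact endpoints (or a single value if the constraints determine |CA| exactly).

|CA| ∈ [31, 47]  (≈ [31.0000, 47.0000])

|AB| ∈ {12}
|AD| ∈ {39}
|CD| ∈ {8}
|BD| ∈ [27, 51]
|AC| ∈ [31, 47]
|BC| ∈ [19, 59]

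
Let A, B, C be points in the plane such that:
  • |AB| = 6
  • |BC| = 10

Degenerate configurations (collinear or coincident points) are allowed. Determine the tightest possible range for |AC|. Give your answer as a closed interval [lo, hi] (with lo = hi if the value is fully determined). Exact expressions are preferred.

|AB| ∈ {6}
|BC| ∈ {10}
|AC| ∈ [4, 16]

|AC| ∈ [4, 16]  (≈ [4.0000, 16.0000])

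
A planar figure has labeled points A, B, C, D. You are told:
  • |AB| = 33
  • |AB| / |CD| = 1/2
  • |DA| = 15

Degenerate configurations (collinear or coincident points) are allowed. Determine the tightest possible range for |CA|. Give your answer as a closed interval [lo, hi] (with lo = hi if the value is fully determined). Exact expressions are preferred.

|AB| ∈ {33}
|AD| ∈ {15}
|CD| ∈ {66}
|BD| ∈ [18, 48]
|AC| ∈ [51, 81]
|BC| ∈ [18, 114]

|CA| ∈ [51, 81]  (≈ [51.0000, 81.0000])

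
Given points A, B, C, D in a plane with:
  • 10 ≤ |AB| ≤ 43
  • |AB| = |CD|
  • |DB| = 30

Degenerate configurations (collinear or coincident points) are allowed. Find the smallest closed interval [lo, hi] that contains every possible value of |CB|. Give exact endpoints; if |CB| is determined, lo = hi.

|CB| ∈ [0, 73]  (≈ [0.0000, 73.0000])

|AB| ∈ [10, 43]
|BD| ∈ {30}
|CD| ∈ [10, 43]
|AD| ∈ [0, 73]
|BC| ∈ [0, 73]
|AC| ∈ [0, 116]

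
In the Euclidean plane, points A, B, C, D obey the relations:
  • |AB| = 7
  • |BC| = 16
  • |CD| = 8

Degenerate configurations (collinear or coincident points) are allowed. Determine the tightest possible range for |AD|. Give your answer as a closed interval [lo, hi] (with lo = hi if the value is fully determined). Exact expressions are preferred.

|AD| ∈ [1, 31]  (≈ [1.0000, 31.0000])

|AB| ∈ {7}
|BC| ∈ {16}
|CD| ∈ {8}
|AC| ∈ [9, 23]
|BD| ∈ [8, 24]
|AD| ∈ [1, 31]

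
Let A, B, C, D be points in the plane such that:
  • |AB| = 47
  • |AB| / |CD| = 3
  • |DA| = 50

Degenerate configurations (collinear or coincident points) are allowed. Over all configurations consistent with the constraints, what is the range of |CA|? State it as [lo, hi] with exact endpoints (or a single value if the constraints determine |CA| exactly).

|AB| ∈ {47}
|AD| ∈ {50}
|CD| ∈ {47/3}
|BD| ∈ [3, 97]
|AC| ∈ [103/3, 197/3]
|BC| ∈ [0, 338/3]

|CA| ∈ [103/3, 197/3]  (≈ [34.3333, 65.6667])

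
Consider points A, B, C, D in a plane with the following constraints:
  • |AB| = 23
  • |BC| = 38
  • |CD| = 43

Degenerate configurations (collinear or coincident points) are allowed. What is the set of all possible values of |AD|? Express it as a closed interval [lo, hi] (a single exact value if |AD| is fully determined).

|AB| ∈ {23}
|BC| ∈ {38}
|CD| ∈ {43}
|AC| ∈ [15, 61]
|BD| ∈ [5, 81]
|AD| ∈ [0, 104]

|AD| ∈ [0, 104]  (≈ [0.0000, 104.0000])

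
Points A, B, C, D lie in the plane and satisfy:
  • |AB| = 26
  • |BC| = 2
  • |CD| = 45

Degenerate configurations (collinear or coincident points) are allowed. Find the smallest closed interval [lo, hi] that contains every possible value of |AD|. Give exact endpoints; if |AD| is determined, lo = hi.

|AB| ∈ {26}
|BC| ∈ {2}
|CD| ∈ {45}
|AC| ∈ [24, 28]
|BD| ∈ [43, 47]
|AD| ∈ [17, 73]

|AD| ∈ [17, 73]  (≈ [17.0000, 73.0000])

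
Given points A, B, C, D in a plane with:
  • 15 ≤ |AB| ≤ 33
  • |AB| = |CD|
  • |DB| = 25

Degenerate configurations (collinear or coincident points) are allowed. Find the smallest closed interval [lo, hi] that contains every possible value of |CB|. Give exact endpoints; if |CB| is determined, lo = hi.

|AB| ∈ [15, 33]
|BD| ∈ {25}
|CD| ∈ [15, 33]
|AD| ∈ [0, 58]
|BC| ∈ [0, 58]
|AC| ∈ [0, 91]

|CB| ∈ [0, 58]  (≈ [0.0000, 58.0000])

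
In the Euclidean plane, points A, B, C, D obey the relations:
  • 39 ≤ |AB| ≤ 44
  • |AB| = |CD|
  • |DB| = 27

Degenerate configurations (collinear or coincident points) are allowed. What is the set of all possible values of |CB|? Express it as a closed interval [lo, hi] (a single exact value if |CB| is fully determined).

|AB| ∈ [39, 44]
|BD| ∈ {27}
|CD| ∈ [39, 44]
|AD| ∈ [12, 71]
|BC| ∈ [12, 71]
|AC| ∈ [0, 115]

|CB| ∈ [12, 71]  (≈ [12.0000, 71.0000])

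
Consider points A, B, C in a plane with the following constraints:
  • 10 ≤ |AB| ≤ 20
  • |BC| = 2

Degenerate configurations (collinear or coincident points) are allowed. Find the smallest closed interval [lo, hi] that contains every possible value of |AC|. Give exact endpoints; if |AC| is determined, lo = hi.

|AC| ∈ [8, 22]  (≈ [8.0000, 22.0000])

|AB| ∈ [10, 20]
|BC| ∈ {2}
|AC| ∈ [8, 22]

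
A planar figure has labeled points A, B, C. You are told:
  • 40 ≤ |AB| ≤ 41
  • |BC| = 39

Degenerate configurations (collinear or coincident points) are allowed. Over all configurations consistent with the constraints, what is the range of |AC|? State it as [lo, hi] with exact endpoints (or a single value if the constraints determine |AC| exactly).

|AC| ∈ [1, 80]  (≈ [1.0000, 80.0000])

|AB| ∈ [40, 41]
|BC| ∈ {39}
|AC| ∈ [1, 80]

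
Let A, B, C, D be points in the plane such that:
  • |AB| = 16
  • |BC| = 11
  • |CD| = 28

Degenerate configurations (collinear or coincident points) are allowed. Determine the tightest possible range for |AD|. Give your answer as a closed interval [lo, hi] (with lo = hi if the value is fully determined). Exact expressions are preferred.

|AD| ∈ [1, 55]  (≈ [1.0000, 55.0000])

|AB| ∈ {16}
|BC| ∈ {11}
|CD| ∈ {28}
|AC| ∈ [5, 27]
|BD| ∈ [17, 39]
|AD| ∈ [1, 55]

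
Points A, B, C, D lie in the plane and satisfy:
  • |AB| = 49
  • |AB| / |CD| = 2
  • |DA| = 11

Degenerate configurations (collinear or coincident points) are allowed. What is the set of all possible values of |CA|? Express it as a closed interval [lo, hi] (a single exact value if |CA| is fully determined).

|AB| ∈ {49}
|AD| ∈ {11}
|CD| ∈ {49/2}
|BD| ∈ [38, 60]
|AC| ∈ [27/2, 71/2]
|BC| ∈ [27/2, 169/2]

|CA| ∈ [27/2, 71/2]  (≈ [13.5000, 35.5000])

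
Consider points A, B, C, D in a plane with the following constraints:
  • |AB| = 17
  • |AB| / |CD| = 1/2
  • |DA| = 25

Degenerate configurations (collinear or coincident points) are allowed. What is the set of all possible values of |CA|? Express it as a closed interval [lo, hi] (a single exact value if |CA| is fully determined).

|AB| ∈ {17}
|AD| ∈ {25}
|CD| ∈ {34}
|BD| ∈ [8, 42]
|AC| ∈ [9, 59]
|BC| ∈ [0, 76]

|CA| ∈ [9, 59]  (≈ [9.0000, 59.0000])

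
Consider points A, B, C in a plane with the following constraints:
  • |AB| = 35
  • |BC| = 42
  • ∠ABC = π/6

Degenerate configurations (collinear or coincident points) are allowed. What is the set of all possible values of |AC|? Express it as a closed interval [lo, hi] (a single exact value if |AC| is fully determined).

|AC| = 7·√(61 - 30·√(3))  (≈ 21.0448)

|AB| ∈ {35}
|BC| ∈ {42}
|AC| ∈ {7·√(61 - 30·√(3))}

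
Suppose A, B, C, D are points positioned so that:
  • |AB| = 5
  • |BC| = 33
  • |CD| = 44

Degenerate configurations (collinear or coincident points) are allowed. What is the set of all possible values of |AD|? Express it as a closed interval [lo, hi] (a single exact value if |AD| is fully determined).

|AB| ∈ {5}
|BC| ∈ {33}
|CD| ∈ {44}
|AC| ∈ [28, 38]
|BD| ∈ [11, 77]
|AD| ∈ [6, 82]

|AD| ∈ [6, 82]  (≈ [6.0000, 82.0000])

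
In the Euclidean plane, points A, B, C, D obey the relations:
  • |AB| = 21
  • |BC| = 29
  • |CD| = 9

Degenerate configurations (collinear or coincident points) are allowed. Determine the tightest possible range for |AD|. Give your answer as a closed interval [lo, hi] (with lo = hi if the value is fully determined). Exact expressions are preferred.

|AD| ∈ [0, 59]  (≈ [0.0000, 59.0000])

|AB| ∈ {21}
|BC| ∈ {29}
|CD| ∈ {9}
|AC| ∈ [8, 50]
|BD| ∈ [20, 38]
|AD| ∈ [0, 59]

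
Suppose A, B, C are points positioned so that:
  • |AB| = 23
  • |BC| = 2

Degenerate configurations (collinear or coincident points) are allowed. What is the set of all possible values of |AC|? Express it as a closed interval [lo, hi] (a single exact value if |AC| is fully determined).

|AB| ∈ {23}
|BC| ∈ {2}
|AC| ∈ [21, 25]

|AC| ∈ [21, 25]  (≈ [21.0000, 25.0000])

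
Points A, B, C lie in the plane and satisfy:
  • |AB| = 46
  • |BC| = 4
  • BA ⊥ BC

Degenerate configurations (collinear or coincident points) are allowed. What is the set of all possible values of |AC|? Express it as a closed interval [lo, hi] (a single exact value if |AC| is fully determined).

|AB| ∈ {46}
|BC| ∈ {4}
|AC| ∈ {2·√(533)}

|AC| = 2·√(533)  (≈ 46.1736)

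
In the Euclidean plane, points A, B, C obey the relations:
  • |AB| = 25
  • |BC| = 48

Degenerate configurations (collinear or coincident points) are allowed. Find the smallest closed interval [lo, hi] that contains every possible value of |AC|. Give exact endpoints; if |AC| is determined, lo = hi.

|AB| ∈ {25}
|BC| ∈ {48}
|AC| ∈ [23, 73]

|AC| ∈ [23, 73]  (≈ [23.0000, 73.0000])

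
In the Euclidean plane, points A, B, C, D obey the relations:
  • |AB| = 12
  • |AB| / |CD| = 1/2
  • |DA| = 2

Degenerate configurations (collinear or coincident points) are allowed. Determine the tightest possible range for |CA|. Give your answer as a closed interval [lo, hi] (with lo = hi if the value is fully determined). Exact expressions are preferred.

|AB| ∈ {12}
|AD| ∈ {2}
|CD| ∈ {24}
|BD| ∈ [10, 14]
|AC| ∈ [22, 26]
|BC| ∈ [10, 38]

|CA| ∈ [22, 26]  (≈ [22.0000, 26.0000])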